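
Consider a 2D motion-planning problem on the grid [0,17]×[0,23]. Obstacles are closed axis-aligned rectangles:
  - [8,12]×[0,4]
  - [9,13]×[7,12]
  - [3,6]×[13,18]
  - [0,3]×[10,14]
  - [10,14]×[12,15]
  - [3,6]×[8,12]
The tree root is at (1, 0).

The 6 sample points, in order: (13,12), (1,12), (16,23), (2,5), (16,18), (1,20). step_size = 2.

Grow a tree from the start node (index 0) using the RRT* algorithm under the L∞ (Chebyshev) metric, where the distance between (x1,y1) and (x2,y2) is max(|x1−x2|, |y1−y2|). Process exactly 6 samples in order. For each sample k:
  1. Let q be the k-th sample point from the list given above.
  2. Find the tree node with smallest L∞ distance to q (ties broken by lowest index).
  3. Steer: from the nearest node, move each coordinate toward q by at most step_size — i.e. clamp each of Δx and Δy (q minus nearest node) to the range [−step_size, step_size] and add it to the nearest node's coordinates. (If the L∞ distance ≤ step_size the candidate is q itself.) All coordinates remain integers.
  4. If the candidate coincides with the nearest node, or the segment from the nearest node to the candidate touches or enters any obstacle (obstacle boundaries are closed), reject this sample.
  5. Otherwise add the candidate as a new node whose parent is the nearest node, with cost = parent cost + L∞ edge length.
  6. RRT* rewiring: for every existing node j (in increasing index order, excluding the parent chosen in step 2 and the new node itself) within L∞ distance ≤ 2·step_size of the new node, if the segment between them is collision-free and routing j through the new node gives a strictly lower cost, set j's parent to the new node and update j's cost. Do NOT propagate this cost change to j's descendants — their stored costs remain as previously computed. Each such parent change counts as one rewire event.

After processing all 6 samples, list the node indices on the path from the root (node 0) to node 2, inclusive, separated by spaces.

Path: 0 1 2

1. q=(13,12) nearest=0 d=12 new=(3,2) → add node 1 parent=0 cost=2
2. q=(1,12) nearest=1 d=10 new=(1,4) → add node 2 parent=1 cost=4
3. q=(16,23) nearest=2 d=19 new=(3,6) → add node 3 parent=2 cost=6
4. q=(2,5) nearest=2 d=1 new=(2,5) → add node 4 parent=2 cost=5
5. q=(16,18) nearest=3 d=13 new=(5,8) → blocked by [3,6]×[8,12], reject
6. q=(1,20) nearest=3 d=14 new=(1,8) → add node 5 parent=3 cost=8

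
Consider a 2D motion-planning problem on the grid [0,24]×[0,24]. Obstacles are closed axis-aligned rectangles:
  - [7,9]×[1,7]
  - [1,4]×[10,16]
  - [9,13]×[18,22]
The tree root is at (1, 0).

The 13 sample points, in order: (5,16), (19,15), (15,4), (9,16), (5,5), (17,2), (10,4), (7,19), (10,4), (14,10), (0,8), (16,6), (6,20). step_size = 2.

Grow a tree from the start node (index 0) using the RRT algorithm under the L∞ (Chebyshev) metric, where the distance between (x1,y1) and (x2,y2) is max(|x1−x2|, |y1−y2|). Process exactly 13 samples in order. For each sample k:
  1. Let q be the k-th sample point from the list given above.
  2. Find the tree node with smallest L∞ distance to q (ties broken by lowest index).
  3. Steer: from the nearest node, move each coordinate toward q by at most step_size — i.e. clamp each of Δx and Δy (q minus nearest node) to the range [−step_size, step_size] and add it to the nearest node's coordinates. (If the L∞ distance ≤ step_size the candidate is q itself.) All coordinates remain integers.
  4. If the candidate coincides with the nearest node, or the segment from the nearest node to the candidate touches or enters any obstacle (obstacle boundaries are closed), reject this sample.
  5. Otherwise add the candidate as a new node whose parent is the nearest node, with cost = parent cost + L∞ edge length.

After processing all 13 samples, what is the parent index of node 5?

1. q=(5,16) nearest=0 d=16 new=(3,2) → add node 1 parent=0 cost=2
2. q=(19,15) nearest=1 d=16 new=(5,4) → add node 2 parent=1 cost=4
3. q=(15,4) nearest=2 d=10 new=(7,4) → blocked by [7,9]×[1,7], reject
4. q=(9,16) nearest=2 d=12 new=(7,6) → blocked by [7,9]×[1,7], reject
5. q=(5,5) nearest=2 d=1 new=(5,5) → add node 3 parent=2 cost=5
6. q=(17,2) nearest=2 d=12 new=(7,2) → blocked by [7,9]×[1,7], reject
7. q=(10,4) nearest=2 d=5 new=(7,4) → blocked by [7,9]×[1,7], reject
8. q=(7,19) nearest=3 d=14 new=(7,7) → blocked by [7,9]×[1,7], reject
9. q=(10,4) nearest=2 d=5 new=(7,4) → blocked by [7,9]×[1,7], reject
10. q=(14,10) nearest=2 d=9 new=(7,6) → blocked by [7,9]×[1,7], reject
11. q=(0,8) nearest=2 d=5 new=(3,6) → add node 4 parent=2 cost=6
12. q=(16,6) nearest=2 d=11 new=(7,6) → blocked by [7,9]×[1,7], reject
13. q=(6,20) nearest=4 d=14 new=(5,8) → add node 5 parent=4 cost=8

Parent of node 5: 4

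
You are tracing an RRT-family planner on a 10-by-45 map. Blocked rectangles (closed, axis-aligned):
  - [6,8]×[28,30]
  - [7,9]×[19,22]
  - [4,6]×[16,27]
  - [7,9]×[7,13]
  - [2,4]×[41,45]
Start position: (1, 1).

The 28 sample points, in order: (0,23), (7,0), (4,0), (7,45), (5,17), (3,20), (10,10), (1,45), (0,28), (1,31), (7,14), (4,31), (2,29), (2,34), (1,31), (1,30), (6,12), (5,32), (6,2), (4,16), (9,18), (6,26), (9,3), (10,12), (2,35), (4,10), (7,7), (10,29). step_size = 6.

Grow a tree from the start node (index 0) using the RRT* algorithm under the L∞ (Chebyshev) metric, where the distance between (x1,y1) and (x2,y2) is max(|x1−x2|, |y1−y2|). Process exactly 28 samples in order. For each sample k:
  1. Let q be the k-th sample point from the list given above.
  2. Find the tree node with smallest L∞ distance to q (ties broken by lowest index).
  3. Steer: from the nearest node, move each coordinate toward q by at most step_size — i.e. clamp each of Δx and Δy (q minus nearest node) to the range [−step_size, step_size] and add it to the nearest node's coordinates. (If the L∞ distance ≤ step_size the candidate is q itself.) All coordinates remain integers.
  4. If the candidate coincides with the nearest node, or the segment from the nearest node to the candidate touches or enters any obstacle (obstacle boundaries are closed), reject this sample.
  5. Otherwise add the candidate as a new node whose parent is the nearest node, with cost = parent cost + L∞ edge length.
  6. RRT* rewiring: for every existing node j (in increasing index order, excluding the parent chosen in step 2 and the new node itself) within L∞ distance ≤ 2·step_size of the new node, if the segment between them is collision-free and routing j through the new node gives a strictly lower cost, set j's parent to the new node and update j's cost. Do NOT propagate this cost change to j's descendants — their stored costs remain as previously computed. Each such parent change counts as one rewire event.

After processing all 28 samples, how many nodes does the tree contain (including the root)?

1. q=(0,23) nearest=0 d=22 new=(0,7) → add node 1 parent=0 cost=6
2. q=(7,0) nearest=0 d=6 new=(7,0) → add node 2 parent=0 cost=6
3. q=(4,0) nearest=0 d=3 new=(4,0) → add node 3 parent=0 cost=3
4. q=(7,45) nearest=1 d=38 new=(6,13) → add node 4 parent=1 cost=12
5. q=(5,17) nearest=4 d=4 new=(5,17) → blocked by [4,6]×[16,27], reject
6. q=(3,20) nearest=4 d=7 new=(3,19) → blocked by [4,6]×[16,27], reject
7. q=(10,10) nearest=4 d=4 new=(10,10) → blocked by [7,9]×[7,13], reject
8. q=(1,45) nearest=4 d=32 new=(1,19) → add node 5 parent=4 cost=18
9. q=(0,28) nearest=5 d=9 new=(0,25) → add node 6 parent=5 cost=24
10. q=(1,31) nearest=6 d=6 new=(1,31) → add node 7 parent=6 cost=30
11. q=(7,14) nearest=4 d=1 new=(7,14) → add node 8 parent=4 cost=13
12. q=(4,31) nearest=7 d=3 new=(4,31) → add node 9 parent=7 cost=33
13. q=(2,29) nearest=7 d=2 new=(2,29) → add node 10 parent=7 cost=32
14. q=(2,34) nearest=7 d=3 new=(2,34) → add node 11 parent=7 cost=33
15. q=(1,31) nearest=7 d=0 → coincident, reject
16. q=(1,30) nearest=7 d=1 new=(1,30) → add node 12 parent=7 cost=31
17. q=(6,12) nearest=4 d=1 new=(6,12) → add node 13 parent=4 cost=13
18. q=(5,32) nearest=9 d=1 new=(5,32) → add node 14 parent=9 cost=34
19. q=(6,2) nearest=2 d=2 new=(6,2) → add node 15 parent=2 cost=8
20. q=(4,16) nearest=4 d=3 new=(4,16) → blocked by [4,6]×[16,27], reject
21. q=(9,18) nearest=8 d=4 new=(9,18) → add node 16 parent=8 cost=17
22. q=(6,26) nearest=10 d=4 new=(6,26) → blocked by [4,6]×[16,27], reject
23. q=(9,3) nearest=2 d=3 new=(9,3) → add node 17 parent=2 cost=9
24. q=(10,12) nearest=8 d=3 new=(10,12) → blocked by [7,9]×[7,13], reject
25. q=(2,35) nearest=11 d=1 new=(2,35) → add node 18 parent=11 cost=34
26. q=(4,10) nearest=13 d=2 new=(4,10) → add node 19 parent=13 cost=15
27. q=(7,7) nearest=19 d=3 new=(7,7) → blocked by [7,9]×[7,13], reject
28. q=(10,29) nearest=14 d=5 new=(10,29) → add node 20 parent=14 cost=39

Node count: 21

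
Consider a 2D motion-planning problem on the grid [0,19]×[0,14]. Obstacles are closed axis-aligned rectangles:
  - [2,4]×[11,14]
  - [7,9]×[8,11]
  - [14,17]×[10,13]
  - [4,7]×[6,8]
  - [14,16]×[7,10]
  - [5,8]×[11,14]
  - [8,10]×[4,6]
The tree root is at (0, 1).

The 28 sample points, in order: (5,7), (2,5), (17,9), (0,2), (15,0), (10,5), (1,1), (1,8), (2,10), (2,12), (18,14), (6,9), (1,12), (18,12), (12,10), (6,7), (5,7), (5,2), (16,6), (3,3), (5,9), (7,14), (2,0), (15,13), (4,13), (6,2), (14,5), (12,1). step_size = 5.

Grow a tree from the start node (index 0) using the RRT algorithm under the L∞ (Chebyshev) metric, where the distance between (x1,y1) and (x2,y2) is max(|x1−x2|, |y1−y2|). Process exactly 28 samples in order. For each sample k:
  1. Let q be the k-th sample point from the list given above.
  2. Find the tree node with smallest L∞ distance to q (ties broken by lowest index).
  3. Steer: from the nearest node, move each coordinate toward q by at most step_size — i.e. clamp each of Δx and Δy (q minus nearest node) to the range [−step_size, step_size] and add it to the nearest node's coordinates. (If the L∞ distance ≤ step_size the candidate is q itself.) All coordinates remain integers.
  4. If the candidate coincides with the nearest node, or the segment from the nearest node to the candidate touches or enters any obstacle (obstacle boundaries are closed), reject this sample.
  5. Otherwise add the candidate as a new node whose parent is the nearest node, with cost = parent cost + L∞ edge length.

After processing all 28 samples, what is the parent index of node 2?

Parent of node 2: 0

1. q=(5,7) nearest=0 d=6 new=(5,6) → blocked by [4,7]×[6,8], reject
2. q=(2,5) nearest=0 d=4 new=(2,5) → add node 1 parent=0 cost=4
3. q=(17,9) nearest=1 d=15 new=(7,9) → blocked by [7,9]×[8,11], reject
4. q=(0,2) nearest=0 d=1 new=(0,2) → add node 2 parent=0 cost=1
5. q=(15,0) nearest=1 d=13 new=(7,0) → add node 3 parent=1 cost=9
6. q=(10,5) nearest=3 d=5 new=(10,5) → blocked by [8,10]×[4,6], reject
7. q=(1,1) nearest=0 d=1 new=(1,1) → add node 4 parent=0 cost=1
8. q=(1,8) nearest=1 d=3 new=(1,8) → add node 5 parent=1 cost=7
9. q=(2,10) nearest=5 d=2 new=(2,10) → add node 6 parent=5 cost=9
10. q=(2,12) nearest=6 d=2 new=(2,12) → blocked by [2,4]×[11,14], reject
11. q=(18,14) nearest=3 d=14 new=(12,5) → add node 7 parent=3 cost=14
12. q=(6,9) nearest=1 d=4 new=(6,9) → blocked by [4,7]×[6,8], reject
13. q=(1,12) nearest=6 d=2 new=(1,12) → add node 8 parent=6 cost=11
14. q=(18,12) nearest=7 d=7 new=(17,10) → blocked by [14,17]×[10,13], reject
15. q=(12,10) nearest=7 d=5 new=(12,10) → add node 9 parent=7 cost=19
16. q=(6,7) nearest=1 d=4 new=(6,7) → blocked by [4,7]×[6,8], reject
17. q=(5,7) nearest=1 d=3 new=(5,7) → blocked by [4,7]×[6,8], reject
18. q=(5,2) nearest=3 d=2 new=(5,2) → add node 10 parent=3 cost=11
19. q=(16,6) nearest=7 d=4 new=(16,6) → add node 11 parent=7 cost=18
20. q=(3,3) nearest=1 d=2 new=(3,3) → add node 12 parent=1 cost=6
21. q=(5,9) nearest=6 d=3 new=(5,9) → add node 13 parent=6 cost=12
22. q=(7,14) nearest=6 d=5 new=(7,14) → blocked by [2,4]×[11,14], reject
23. q=(2,0) nearest=4 d=1 new=(2,0) → add node 14 parent=4 cost=2
24. q=(15,13) nearest=9 d=3 new=(15,13) → blocked by [14,17]×[10,13], reject
25. q=(4,13) nearest=6 d=3 new=(4,13) → blocked by [2,4]×[11,14], reject
26. q=(6,2) nearest=10 d=1 new=(6,2) → add node 15 parent=10 cost=12
27. q=(14,5) nearest=7 d=2 new=(14,5) → add node 16 parent=7 cost=16
28. q=(12,1) nearest=7 d=4 new=(12,1) → add node 17 parent=7 cost=18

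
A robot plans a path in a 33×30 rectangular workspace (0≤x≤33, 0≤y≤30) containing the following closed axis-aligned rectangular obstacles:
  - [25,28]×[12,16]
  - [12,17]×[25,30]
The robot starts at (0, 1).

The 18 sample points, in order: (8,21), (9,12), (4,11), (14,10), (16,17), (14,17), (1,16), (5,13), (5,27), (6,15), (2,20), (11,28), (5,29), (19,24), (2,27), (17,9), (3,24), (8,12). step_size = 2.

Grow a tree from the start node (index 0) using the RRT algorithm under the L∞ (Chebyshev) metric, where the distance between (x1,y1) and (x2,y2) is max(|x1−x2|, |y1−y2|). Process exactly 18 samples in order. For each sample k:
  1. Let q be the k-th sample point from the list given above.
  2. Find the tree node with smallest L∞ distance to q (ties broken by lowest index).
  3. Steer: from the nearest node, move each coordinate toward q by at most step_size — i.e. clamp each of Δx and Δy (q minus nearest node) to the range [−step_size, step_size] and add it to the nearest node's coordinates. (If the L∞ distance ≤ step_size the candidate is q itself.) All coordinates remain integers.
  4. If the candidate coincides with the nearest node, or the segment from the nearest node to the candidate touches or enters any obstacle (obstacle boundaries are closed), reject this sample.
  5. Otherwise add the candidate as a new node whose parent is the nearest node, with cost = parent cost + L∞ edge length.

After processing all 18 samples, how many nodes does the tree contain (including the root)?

1. q=(8,21) nearest=0 d=20 new=(2,3) → add node 1 parent=0 cost=2
2. q=(9,12) nearest=1 d=9 new=(4,5) → add node 2 parent=1 cost=4
3. q=(4,11) nearest=2 d=6 new=(4,7) → add node 3 parent=2 cost=6
4. q=(14,10) nearest=2 d=10 new=(6,7) → add node 4 parent=2 cost=6
5. q=(16,17) nearest=4 d=10 new=(8,9) → add node 5 parent=4 cost=8
6. q=(14,17) nearest=5 d=8 new=(10,11) → add node 6 parent=5 cost=10
7. q=(1,16) nearest=5 d=7 new=(6,11) → add node 7 parent=5 cost=10
8. q=(5,13) nearest=7 d=2 new=(5,13) → add node 8 parent=7 cost=12
9. q=(5,27) nearest=8 d=14 new=(5,15) → add node 9 parent=8 cost=14
10. q=(6,15) nearest=9 d=1 new=(6,15) → add node 10 parent=9 cost=15
11. q=(2,20) nearest=9 d=5 new=(3,17) → add node 11 parent=9 cost=16
12. q=(11,28) nearest=11 d=11 new=(5,19) → add node 12 parent=11 cost=18
13. q=(5,29) nearest=12 d=10 new=(5,21) → add node 13 parent=12 cost=20
14. q=(19,24) nearest=6 d=13 new=(12,13) → add node 14 parent=6 cost=12
15. q=(2,27) nearest=13 d=6 new=(3,23) → add node 15 parent=13 cost=22
16. q=(17,9) nearest=14 d=5 new=(14,11) → add node 16 parent=14 cost=14
17. q=(3,24) nearest=15 d=1 new=(3,24) → add node 17 parent=15 cost=23
18. q=(8,12) nearest=6 d=2 new=(8,12) → add node 18 parent=6 cost=12

Node count: 19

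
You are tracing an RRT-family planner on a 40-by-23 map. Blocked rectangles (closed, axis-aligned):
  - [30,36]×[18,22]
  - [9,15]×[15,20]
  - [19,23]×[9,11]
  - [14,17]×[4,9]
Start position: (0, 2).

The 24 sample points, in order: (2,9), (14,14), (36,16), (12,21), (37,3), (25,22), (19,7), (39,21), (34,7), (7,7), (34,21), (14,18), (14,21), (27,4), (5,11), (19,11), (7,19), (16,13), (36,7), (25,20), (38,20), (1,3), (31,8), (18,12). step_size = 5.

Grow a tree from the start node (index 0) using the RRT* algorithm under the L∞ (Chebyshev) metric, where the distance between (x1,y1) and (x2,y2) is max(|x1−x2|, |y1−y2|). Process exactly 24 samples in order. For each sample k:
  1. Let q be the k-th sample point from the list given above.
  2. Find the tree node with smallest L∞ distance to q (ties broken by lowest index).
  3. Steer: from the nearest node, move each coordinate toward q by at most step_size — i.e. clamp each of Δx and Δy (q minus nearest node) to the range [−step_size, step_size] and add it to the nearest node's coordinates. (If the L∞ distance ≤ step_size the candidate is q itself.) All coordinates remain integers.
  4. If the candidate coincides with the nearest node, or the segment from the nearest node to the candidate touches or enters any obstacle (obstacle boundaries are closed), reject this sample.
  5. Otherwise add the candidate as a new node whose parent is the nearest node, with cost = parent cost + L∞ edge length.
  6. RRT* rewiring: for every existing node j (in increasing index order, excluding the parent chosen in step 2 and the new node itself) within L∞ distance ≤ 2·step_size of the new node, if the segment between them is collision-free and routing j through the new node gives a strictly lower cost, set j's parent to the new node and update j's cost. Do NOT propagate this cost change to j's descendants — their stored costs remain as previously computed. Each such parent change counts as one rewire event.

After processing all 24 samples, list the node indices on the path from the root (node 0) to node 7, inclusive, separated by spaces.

1. q=(2,9) nearest=0 d=7 new=(2,7) → add node 1 parent=0 cost=5
2. q=(14,14) nearest=1 d=12 new=(7,12) → add node 2 parent=1 cost=10
3. q=(36,16) nearest=2 d=29 new=(12,16) → blocked by [9,15]×[15,20], reject
4. q=(12,21) nearest=2 d=9 new=(12,17) → blocked by [9,15]×[15,20], reject
5. q=(37,3) nearest=2 d=30 new=(12,7) → add node 3 parent=2 cost=15
6. q=(25,22) nearest=3 d=15 new=(17,12) → blocked by [14,17]×[4,9], reject
7. q=(19,7) nearest=3 d=7 new=(17,7) → blocked by [14,17]×[4,9], reject
8. q=(39,21) nearest=3 d=27 new=(17,12) → blocked by [14,17]×[4,9], reject
9. q=(34,7) nearest=3 d=22 new=(17,7) → blocked by [14,17]×[4,9], reject
10. q=(7,7) nearest=1 d=5 new=(7,7) → add node 4 parent=1 cost=10
11. q=(34,21) nearest=3 d=22 new=(17,12) → blocked by [14,17]×[4,9], reject
12. q=(14,18) nearest=2 d=7 new=(12,17) → blocked by [9,15]×[15,20], reject
13. q=(14,21) nearest=2 d=9 new=(12,17) → blocked by [9,15]×[15,20], reject
14. q=(27,4) nearest=3 d=15 new=(17,4) → blocked by [14,17]×[4,9], reject
15. q=(5,11) nearest=2 d=2 new=(5,11) → add node 5 parent=2 cost=12
16. q=(19,11) nearest=3 d=7 new=(17,11) → blocked by [14,17]×[4,9], reject
17. q=(7,19) nearest=2 d=7 new=(7,17) → add node 6 parent=2 cost=15
18. q=(16,13) nearest=3 d=6 new=(16,12) → add node 7 parent=3 cost=20
19. q=(36,7) nearest=7 d=20 new=(21,7) → blocked by [19,23]×[9,11], reject
20. q=(25,20) nearest=7 d=9 new=(21,17) → add node 8 parent=7 cost=25
21. q=(38,20) nearest=8 d=17 new=(26,20) → add node 9 parent=8 cost=30
22. q=(1,3) nearest=0 d=1 new=(1,3) → add node 10 parent=0 cost=1; rewire 4→10 (7<10); rewire 5→10 (9<12)
23. q=(31,8) nearest=8 d=10 new=(26,12) → add node 11 parent=8 cost=30
24. q=(18,12) nearest=7 d=2 new=(18,12) → add node 12 parent=7 cost=22

Path: 0 1 2 3 7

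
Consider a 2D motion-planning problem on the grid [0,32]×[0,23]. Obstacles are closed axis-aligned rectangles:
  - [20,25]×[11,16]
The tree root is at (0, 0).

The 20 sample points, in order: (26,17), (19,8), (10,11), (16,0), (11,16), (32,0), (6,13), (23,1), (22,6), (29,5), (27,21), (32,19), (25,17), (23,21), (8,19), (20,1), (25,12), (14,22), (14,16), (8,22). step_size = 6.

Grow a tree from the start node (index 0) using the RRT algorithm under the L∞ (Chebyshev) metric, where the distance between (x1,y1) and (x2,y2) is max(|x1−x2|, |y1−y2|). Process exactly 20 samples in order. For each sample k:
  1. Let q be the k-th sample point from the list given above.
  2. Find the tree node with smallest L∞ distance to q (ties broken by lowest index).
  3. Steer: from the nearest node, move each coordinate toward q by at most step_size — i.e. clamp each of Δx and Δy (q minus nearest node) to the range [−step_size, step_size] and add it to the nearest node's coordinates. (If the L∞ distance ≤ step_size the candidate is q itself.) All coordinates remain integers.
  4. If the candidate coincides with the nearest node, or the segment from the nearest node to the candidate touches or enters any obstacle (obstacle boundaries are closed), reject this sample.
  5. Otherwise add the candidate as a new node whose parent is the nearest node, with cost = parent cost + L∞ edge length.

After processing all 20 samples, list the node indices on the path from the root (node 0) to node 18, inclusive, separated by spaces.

Path: 0 1 2 3 5 18

1. q=(26,17) nearest=0 d=26 new=(6,6) → add node 1 parent=0 cost=6
2. q=(19,8) nearest=1 d=13 new=(12,8) → add node 2 parent=1 cost=12
3. q=(10,11) nearest=2 d=3 new=(10,11) → add node 3 parent=2 cost=15
4. q=(16,0) nearest=2 d=8 new=(16,2) → add node 4 parent=2 cost=18
5. q=(11,16) nearest=3 d=5 new=(11,16) → add node 5 parent=3 cost=20
6. q=(32,0) nearest=4 d=16 new=(22,0) → add node 6 parent=4 cost=24
7. q=(6,13) nearest=3 d=4 new=(6,13) → add node 7 parent=3 cost=19
8. q=(23,1) nearest=6 d=1 new=(23,1) → add node 8 parent=6 cost=25
9. q=(22,6) nearest=8 d=5 new=(22,6) → add node 9 parent=8 cost=30
10. q=(29,5) nearest=8 d=6 new=(29,5) → add node 10 parent=8 cost=31
11. q=(27,21) nearest=2 d=15 new=(18,14) → add node 11 parent=2 cost=18
12. q=(32,19) nearest=9 d=13 new=(28,12) → add node 12 parent=9 cost=36
13. q=(25,17) nearest=12 d=5 new=(25,17) → add node 13 parent=12 cost=41
14. q=(23,21) nearest=13 d=4 new=(23,21) → add node 14 parent=13 cost=45
15. q=(8,19) nearest=5 d=3 new=(8,19) → add node 15 parent=5 cost=23
16. q=(20,1) nearest=6 d=2 new=(20,1) → add node 16 parent=6 cost=26
17. q=(25,12) nearest=12 d=3 new=(25,12) → blocked by [20,25]×[11,16], reject
18. q=(14,22) nearest=5 d=6 new=(14,22) → add node 17 parent=5 cost=26
19. q=(14,16) nearest=5 d=3 new=(14,16) → add node 18 parent=5 cost=23
20. q=(8,22) nearest=15 d=3 new=(8,22) → add node 19 parent=15 cost=26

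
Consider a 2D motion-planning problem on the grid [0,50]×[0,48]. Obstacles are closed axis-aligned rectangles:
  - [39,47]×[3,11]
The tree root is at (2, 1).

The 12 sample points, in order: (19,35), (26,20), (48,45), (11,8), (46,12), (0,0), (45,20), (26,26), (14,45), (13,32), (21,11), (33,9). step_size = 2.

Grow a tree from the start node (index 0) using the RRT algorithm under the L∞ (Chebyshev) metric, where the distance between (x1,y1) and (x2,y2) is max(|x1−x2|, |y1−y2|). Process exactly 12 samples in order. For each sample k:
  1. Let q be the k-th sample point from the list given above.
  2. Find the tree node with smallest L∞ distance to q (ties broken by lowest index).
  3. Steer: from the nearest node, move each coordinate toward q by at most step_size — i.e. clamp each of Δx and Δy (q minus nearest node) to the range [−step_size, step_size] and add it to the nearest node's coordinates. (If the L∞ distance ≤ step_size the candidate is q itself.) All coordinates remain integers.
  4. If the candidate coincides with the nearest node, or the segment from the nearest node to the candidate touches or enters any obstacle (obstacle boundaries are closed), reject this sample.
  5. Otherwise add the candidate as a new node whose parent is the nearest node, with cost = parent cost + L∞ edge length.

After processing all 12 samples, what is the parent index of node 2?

Parent of node 2: 1

1. q=(19,35) nearest=0 d=34 new=(4,3) → add node 1 parent=0 cost=2
2. q=(26,20) nearest=1 d=22 new=(6,5) → add node 2 parent=1 cost=4
3. q=(48,45) nearest=2 d=42 new=(8,7) → add node 3 parent=2 cost=6
4. q=(11,8) nearest=3 d=3 new=(10,8) → add node 4 parent=3 cost=8
5. q=(46,12) nearest=4 d=36 new=(12,10) → add node 5 parent=4 cost=10
6. q=(0,0) nearest=0 d=2 new=(0,0) → add node 6 parent=0 cost=2
7. q=(45,20) nearest=5 d=33 new=(14,12) → add node 7 parent=5 cost=12
8. q=(26,26) nearest=7 d=14 new=(16,14) → add node 8 parent=7 cost=14
9. q=(14,45) nearest=8 d=31 new=(14,16) → add node 9 parent=8 cost=16
10. q=(13,32) nearest=9 d=16 new=(13,18) → add node 10 parent=9 cost=18
11. q=(21,11) nearest=8 d=5 new=(18,12) → add node 11 parent=8 cost=16
12. q=(33,9) nearest=11 d=15 new=(20,10) → add node 12 parent=11 cost=18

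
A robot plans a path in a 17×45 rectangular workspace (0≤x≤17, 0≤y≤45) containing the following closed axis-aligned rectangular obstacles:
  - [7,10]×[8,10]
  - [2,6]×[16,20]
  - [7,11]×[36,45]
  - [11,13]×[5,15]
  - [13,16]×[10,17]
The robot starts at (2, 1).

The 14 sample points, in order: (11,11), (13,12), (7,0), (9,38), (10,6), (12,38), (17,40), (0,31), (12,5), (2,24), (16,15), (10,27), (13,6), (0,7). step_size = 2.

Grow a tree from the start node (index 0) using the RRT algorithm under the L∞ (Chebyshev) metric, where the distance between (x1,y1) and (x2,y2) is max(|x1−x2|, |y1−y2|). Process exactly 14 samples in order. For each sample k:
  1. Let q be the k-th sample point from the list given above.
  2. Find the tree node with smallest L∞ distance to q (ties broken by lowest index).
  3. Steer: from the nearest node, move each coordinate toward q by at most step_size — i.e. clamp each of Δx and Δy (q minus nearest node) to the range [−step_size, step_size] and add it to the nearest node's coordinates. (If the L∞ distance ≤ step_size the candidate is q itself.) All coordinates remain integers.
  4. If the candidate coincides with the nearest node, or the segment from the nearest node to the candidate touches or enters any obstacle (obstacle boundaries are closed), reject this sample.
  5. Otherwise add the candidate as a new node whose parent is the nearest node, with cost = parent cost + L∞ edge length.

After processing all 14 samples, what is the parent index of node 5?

1. q=(11,11) nearest=0 d=10 new=(4,3) → add node 1 parent=0 cost=2
2. q=(13,12) nearest=1 d=9 new=(6,5) → add node 2 parent=1 cost=4
3. q=(7,0) nearest=1 d=3 new=(6,1) → add node 3 parent=1 cost=4
4. q=(9,38) nearest=2 d=33 new=(8,7) → add node 4 parent=2 cost=6
5. q=(10,6) nearest=4 d=2 new=(10,6) → add node 5 parent=4 cost=8
6. q=(12,38) nearest=4 d=31 new=(10,9) → blocked by [7,10]×[8,10], reject
7. q=(17,40) nearest=4 d=33 new=(10,9) → blocked by [7,10]×[8,10], reject
8. q=(0,31) nearest=4 d=24 new=(6,9) → blocked by [7,10]×[8,10], reject
9. q=(12,5) nearest=5 d=2 new=(12,5) → blocked by [11,13]×[5,15], reject
10. q=(2,24) nearest=4 d=17 new=(6,9) → blocked by [7,10]×[8,10], reject
11. q=(16,15) nearest=4 d=8 new=(10,9) → blocked by [7,10]×[8,10], reject
12. q=(10,27) nearest=4 d=20 new=(10,9) → blocked by [7,10]×[8,10], reject
13. q=(13,6) nearest=5 d=3 new=(12,6) → blocked by [11,13]×[5,15], reject
14. q=(0,7) nearest=1 d=4 new=(2,5) → add node 6 parent=1 cost=4

Parent of node 5: 4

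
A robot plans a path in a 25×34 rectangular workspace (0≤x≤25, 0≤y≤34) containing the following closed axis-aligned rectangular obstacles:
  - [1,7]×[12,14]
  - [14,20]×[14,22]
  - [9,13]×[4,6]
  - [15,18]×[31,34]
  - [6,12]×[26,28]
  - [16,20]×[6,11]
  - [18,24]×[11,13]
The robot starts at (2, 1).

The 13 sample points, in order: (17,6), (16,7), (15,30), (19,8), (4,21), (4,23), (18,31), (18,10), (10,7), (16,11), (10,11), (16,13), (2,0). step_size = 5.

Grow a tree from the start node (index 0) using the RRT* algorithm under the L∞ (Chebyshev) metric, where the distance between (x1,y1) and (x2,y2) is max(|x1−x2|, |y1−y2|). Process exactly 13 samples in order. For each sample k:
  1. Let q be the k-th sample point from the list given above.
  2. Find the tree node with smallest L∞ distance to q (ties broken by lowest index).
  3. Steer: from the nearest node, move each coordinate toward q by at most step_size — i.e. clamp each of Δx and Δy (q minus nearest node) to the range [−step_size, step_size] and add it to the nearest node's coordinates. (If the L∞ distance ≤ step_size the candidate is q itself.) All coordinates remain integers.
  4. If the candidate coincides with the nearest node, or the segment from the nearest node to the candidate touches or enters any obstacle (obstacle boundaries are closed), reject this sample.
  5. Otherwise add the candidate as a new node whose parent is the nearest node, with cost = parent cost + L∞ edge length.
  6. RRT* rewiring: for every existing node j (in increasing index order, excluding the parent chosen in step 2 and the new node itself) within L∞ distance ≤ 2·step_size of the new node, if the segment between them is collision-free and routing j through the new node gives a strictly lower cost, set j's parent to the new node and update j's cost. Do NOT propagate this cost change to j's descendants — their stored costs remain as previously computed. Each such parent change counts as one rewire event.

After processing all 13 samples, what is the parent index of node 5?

1. q=(17,6) nearest=0 d=15 new=(7,6) → add node 1 parent=0 cost=5
2. q=(16,7) nearest=1 d=9 new=(12,7) → add node 2 parent=1 cost=10
3. q=(15,30) nearest=2 d=23 new=(15,12) → add node 3 parent=2 cost=15
4. q=(19,8) nearest=3 d=4 new=(19,8) → blocked by [16,20]×[6,11], reject
5. q=(4,21) nearest=3 d=11 new=(10,17) → add node 4 parent=3 cost=20
6. q=(4,23) nearest=4 d=6 new=(5,22) → add node 5 parent=4 cost=25
7. q=(18,31) nearest=5 d=13 new=(10,27) → blocked by [6,12]×[26,28], reject
8. q=(18,10) nearest=3 d=3 new=(18,10) → blocked by [16,20]×[6,11], reject
9. q=(10,7) nearest=2 d=2 new=(10,7) → add node 6 parent=2 cost=12
10. q=(16,11) nearest=3 d=1 new=(16,11) → blocked by [16,20]×[6,11], reject
11. q=(10,11) nearest=2 d=4 new=(10,11) → add node 7 parent=2 cost=14
12. q=(16,13) nearest=3 d=1 new=(16,13) → add node 8 parent=3 cost=16
13. q=(2,0) nearest=0 d=1 new=(2,0) → add node 9 parent=0 cost=1; rewire 6→9 (9<12)

Parent of node 5: 4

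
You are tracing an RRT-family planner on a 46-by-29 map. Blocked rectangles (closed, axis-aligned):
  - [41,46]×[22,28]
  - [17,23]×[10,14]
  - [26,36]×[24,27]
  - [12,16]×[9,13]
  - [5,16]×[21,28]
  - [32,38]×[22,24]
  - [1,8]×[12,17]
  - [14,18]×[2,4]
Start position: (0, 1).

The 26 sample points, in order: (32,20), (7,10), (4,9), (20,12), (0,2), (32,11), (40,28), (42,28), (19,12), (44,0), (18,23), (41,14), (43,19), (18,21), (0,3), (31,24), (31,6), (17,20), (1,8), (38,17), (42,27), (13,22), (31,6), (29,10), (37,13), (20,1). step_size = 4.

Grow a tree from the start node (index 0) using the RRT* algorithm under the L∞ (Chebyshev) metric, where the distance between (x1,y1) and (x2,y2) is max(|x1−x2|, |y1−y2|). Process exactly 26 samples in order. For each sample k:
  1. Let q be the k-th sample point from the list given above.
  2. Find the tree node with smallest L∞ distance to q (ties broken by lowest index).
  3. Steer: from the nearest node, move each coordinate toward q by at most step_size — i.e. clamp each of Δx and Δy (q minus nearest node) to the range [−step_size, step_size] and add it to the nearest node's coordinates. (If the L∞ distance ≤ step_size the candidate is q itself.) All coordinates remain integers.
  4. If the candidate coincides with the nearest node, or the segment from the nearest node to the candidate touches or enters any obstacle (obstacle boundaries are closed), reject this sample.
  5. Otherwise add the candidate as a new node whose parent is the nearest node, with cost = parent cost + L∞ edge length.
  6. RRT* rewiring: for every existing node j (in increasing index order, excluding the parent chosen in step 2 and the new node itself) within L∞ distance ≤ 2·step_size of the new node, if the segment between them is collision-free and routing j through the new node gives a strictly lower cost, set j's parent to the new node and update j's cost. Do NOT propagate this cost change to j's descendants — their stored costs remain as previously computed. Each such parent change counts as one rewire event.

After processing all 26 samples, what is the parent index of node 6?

Parent of node 6: 5

1. q=(32,20) nearest=0 d=32 new=(4,5) → add node 1 parent=0 cost=4
2. q=(7,10) nearest=1 d=5 new=(7,9) → add node 2 parent=1 cost=8
3. q=(4,9) nearest=2 d=3 new=(4,9) → add node 3 parent=2 cost=11
4. q=(20,12) nearest=2 d=13 new=(11,12) → add node 4 parent=2 cost=12
5. q=(0,2) nearest=0 d=1 new=(0,2) → add node 5 parent=0 cost=1; rewire 3→5 (8<11)
6. q=(32,11) nearest=4 d=21 new=(15,11) → blocked by [12,16]×[9,13], reject
7. q=(40,28) nearest=4 d=29 new=(15,16) → blocked by [12,16]×[9,13], reject
8. q=(42,28) nearest=4 d=31 new=(15,16) → blocked by [12,16]×[9,13], reject
9. q=(19,12) nearest=4 d=8 new=(15,12) → blocked by [12,16]×[9,13], reject
10. q=(44,0) nearest=4 d=33 new=(15,8) → blocked by [12,16]×[9,13], reject
11. q=(18,23) nearest=4 d=11 new=(15,16) → blocked by [12,16]×[9,13], reject
12. q=(41,14) nearest=4 d=30 new=(15,14) → blocked by [12,16]×[9,13], reject
13. q=(43,19) nearest=4 d=32 new=(15,16) → blocked by [12,16]×[9,13], reject
14. q=(18,21) nearest=4 d=9 new=(15,16) → blocked by [12,16]×[9,13], reject
15. q=(0,3) nearest=5 d=1 new=(0,3) → add node 6 parent=5 cost=2
16. q=(31,24) nearest=4 d=20 new=(15,16) → blocked by [12,16]×[9,13], reject
17. q=(31,6) nearest=4 d=20 new=(15,8) → blocked by [12,16]×[9,13], reject
18. q=(17,20) nearest=4 d=8 new=(15,16) → blocked by [12,16]×[9,13], reject
19. q=(1,8) nearest=1 d=3 new=(1,8) → add node 7 parent=1 cost=7
20. q=(38,17) nearest=4 d=27 new=(15,16) → blocked by [12,16]×[9,13], reject
21. q=(42,27) nearest=4 d=31 new=(15,16) → blocked by [12,16]×[9,13], reject
22. q=(13,22) nearest=4 d=10 new=(13,16) → add node 8 parent=4 cost=16
23. q=(31,6) nearest=8 d=18 new=(17,12) → blocked by [17,23]×[10,14], reject
24. q=(29,10) nearest=8 d=16 new=(17,12) → blocked by [17,23]×[10,14], reject
25. q=(37,13) nearest=8 d=24 new=(17,13) → blocked by [17,23]×[10,14], reject
26. q=(20,1) nearest=4 d=11 new=(15,8) → blocked by [12,16]×[9,13], reject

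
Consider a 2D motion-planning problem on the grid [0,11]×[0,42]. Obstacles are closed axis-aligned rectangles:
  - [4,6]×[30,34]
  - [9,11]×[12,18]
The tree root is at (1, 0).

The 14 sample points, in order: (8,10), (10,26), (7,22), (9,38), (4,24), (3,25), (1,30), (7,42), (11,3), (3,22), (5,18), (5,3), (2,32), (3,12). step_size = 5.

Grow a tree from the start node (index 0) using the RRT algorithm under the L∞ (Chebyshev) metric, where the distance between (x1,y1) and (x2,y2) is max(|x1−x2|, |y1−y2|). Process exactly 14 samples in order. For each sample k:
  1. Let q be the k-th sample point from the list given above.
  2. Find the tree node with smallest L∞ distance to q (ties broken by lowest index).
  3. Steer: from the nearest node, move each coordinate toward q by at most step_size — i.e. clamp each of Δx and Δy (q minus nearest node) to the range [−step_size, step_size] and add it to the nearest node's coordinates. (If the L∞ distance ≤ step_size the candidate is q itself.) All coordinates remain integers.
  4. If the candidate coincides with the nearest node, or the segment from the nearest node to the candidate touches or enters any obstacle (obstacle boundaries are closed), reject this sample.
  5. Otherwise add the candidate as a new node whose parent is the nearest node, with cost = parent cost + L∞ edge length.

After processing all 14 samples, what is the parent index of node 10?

Parent of node 10: 3

1. q=(8,10) nearest=0 d=10 new=(6,5) → add node 1 parent=0 cost=5
2. q=(10,26) nearest=1 d=21 new=(10,10) → add node 2 parent=1 cost=10
3. q=(7,22) nearest=2 d=12 new=(7,15) → add node 3 parent=2 cost=15
4. q=(9,38) nearest=3 d=23 new=(9,20) → add node 4 parent=3 cost=20
5. q=(4,24) nearest=4 d=5 new=(4,24) → add node 5 parent=4 cost=25
6. q=(3,25) nearest=5 d=1 new=(3,25) → add node 6 parent=5 cost=26
7. q=(1,30) nearest=6 d=5 new=(1,30) → add node 7 parent=6 cost=31
8. q=(7,42) nearest=7 d=12 new=(6,35) → blocked by [4,6]×[30,34], reject
9. q=(11,3) nearest=1 d=5 new=(11,3) → add node 8 parent=1 cost=10
10. q=(3,22) nearest=5 d=2 new=(3,22) → add node 9 parent=5 cost=27
11. q=(5,18) nearest=3 d=3 new=(5,18) → add node 10 parent=3 cost=18
12. q=(5,3) nearest=1 d=2 new=(5,3) → add node 11 parent=1 cost=7
13. q=(2,32) nearest=7 d=2 new=(2,32) → add node 12 parent=7 cost=33
14. q=(3,12) nearest=3 d=4 new=(3,12) → add node 13 parent=3 cost=19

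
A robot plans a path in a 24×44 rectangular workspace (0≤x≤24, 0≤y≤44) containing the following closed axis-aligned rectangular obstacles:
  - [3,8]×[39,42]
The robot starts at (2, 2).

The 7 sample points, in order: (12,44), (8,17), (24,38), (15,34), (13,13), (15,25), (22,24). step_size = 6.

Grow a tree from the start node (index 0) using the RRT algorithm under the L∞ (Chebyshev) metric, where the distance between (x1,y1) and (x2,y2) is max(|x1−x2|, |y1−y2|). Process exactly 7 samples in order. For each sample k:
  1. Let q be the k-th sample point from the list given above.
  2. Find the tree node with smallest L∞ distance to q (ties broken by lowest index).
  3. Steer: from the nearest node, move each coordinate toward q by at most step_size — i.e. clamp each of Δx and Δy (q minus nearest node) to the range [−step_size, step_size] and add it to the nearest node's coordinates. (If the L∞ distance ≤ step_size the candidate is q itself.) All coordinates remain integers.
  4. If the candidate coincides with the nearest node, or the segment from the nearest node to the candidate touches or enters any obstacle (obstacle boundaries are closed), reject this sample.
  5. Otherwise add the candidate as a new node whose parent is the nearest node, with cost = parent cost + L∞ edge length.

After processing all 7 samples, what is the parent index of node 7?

1. q=(12,44) nearest=0 d=42 new=(8,8) → add node 1 parent=0 cost=6
2. q=(8,17) nearest=1 d=9 new=(8,14) → add node 2 parent=1 cost=12
3. q=(24,38) nearest=2 d=24 new=(14,20) → add node 3 parent=2 cost=18
4. q=(15,34) nearest=3 d=14 new=(15,26) → add node 4 parent=3 cost=24
5. q=(13,13) nearest=1 d=5 new=(13,13) → add node 5 parent=1 cost=11
6. q=(15,25) nearest=4 d=1 new=(15,25) → add node 6 parent=4 cost=25
7. q=(22,24) nearest=4 d=7 new=(21,24) → add node 7 parent=4 cost=30

Parent of node 7: 4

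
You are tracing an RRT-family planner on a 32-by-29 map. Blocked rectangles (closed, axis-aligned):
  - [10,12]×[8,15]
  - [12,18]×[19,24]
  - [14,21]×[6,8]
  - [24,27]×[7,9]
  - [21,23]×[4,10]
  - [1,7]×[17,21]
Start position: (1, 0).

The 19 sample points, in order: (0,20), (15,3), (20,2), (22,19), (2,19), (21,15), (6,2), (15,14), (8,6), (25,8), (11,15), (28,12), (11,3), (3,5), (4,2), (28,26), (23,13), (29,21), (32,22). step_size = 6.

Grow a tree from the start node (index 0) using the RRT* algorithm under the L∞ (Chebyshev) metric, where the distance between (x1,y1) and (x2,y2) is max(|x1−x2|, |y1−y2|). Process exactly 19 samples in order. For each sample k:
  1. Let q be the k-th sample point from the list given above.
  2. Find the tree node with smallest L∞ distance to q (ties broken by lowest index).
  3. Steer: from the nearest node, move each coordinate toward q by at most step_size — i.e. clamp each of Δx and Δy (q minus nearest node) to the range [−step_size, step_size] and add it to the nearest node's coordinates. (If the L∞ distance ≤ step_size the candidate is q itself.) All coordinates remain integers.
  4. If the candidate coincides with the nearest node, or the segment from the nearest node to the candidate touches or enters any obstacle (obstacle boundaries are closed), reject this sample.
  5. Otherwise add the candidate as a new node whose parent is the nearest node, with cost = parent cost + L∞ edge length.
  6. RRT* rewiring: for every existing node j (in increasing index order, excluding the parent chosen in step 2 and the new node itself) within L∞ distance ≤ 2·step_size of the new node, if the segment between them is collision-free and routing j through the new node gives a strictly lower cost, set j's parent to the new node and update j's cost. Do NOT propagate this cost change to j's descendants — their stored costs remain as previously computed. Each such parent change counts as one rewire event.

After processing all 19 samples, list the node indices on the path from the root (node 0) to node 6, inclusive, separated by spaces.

1. q=(0,20) nearest=0 d=20 new=(0,6) → add node 1 parent=0 cost=6
2. q=(15,3) nearest=0 d=14 new=(7,3) → add node 2 parent=0 cost=6
3. q=(20,2) nearest=2 d=13 new=(13,2) → add node 3 parent=2 cost=12
4. q=(22,19) nearest=2 d=16 new=(13,9) → blocked by [10,12]×[8,15], reject
5. q=(2,19) nearest=1 d=13 new=(2,12) → add node 4 parent=1 cost=12
6. q=(21,15) nearest=3 d=13 new=(19,8) → blocked by [14,21]×[6,8], reject
7. q=(6,2) nearest=2 d=1 new=(6,2) → add node 5 parent=2 cost=7
8. q=(15,14) nearest=2 d=11 new=(13,9) → blocked by [10,12]×[8,15], reject
9. q=(8,6) nearest=2 d=3 new=(8,6) → add node 6 parent=2 cost=9
10. q=(25,8) nearest=3 d=12 new=(19,8) → blocked by [14,21]×[6,8], reject
11. q=(11,15) nearest=4 d=9 new=(8,15) → add node 7 parent=4 cost=18
12. q=(28,12) nearest=3 d=15 new=(19,8) → blocked by [14,21]×[6,8], reject
13. q=(11,3) nearest=3 d=2 new=(11,3) → add node 8 parent=3 cost=14
14. q=(3,5) nearest=1 d=3 new=(3,5) → add node 9 parent=1 cost=9
15. q=(4,2) nearest=5 d=2 new=(4,2) → add node 10 parent=5 cost=9
16. q=(28,26) nearest=6 d=20 new=(14,12) → blocked by [10,12]×[8,15], reject
17. q=(23,13) nearest=3 d=11 new=(19,8) → blocked by [14,21]×[6,8], reject
18. q=(29,21) nearest=8 d=18 new=(17,9) → blocked by [14,21]×[6,8], reject
19. q=(32,22) nearest=3 d=20 new=(19,8) → blocked by [14,21]×[6,8], reject

Path: 0 2 6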